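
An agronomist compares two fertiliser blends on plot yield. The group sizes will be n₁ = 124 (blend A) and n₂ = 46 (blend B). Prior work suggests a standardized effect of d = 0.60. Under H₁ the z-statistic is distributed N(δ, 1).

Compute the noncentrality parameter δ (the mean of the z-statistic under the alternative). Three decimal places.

δ ≈ 3.475

δ = d / √(1/n₁ + 1/n₂) = 0.60 / √(1/124 + 1/46) = 3.4755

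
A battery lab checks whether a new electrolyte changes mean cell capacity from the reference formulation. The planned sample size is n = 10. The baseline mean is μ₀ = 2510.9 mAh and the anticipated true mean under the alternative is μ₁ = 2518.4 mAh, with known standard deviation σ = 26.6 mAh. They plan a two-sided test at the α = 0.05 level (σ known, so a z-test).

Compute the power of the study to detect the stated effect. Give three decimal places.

Standardized effect: d = |μ₁ − μ₀| / σ = |2518.4 − 2510.9| / 26.6 = 0.2820
Noncentrality parameter: δ = d·√n = 0.2820 × √10 = 0.8916
Critical value for a two-sided test at α = 0.05: z_{α/2} = 1.960.
Power = Φ(δ − 1.960) + Φ(−δ − 1.960) = Φ(-1.068) + Φ(-2.852) = 0.1427 + 0.0022 = 0.1449.

Power ≈ 0.145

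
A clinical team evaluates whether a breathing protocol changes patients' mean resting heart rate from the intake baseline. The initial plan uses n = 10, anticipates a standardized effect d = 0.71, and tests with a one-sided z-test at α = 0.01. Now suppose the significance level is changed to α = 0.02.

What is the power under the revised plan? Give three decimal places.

Power ≈ 0.576

δ = d·√n = 0.71 × √10 = 2.2452 (unchanged). New critical value: z_{0.02} = 2.054.
Revised power = Φ(δ − 2.054) = Φ(0.191) = 0.5759.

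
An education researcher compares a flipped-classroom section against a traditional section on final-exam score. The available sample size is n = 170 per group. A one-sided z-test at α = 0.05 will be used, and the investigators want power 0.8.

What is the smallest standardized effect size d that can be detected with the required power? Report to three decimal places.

Required noncentrality: δ = z_{0.05} + z_{0.20} = 1.645 + 0.842 = 2.486.
δ = d·√(n/2) ⇒ d = δ/√(n/2) = 2.486/√(170/2) = 0.2697.

d ≈ 0.270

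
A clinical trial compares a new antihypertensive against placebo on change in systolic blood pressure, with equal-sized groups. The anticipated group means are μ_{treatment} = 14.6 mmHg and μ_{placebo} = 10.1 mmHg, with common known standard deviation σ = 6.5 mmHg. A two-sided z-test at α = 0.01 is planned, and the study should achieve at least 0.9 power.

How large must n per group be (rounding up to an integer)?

n = 63 per group

Standardized effect: d = |μ_{treatment} − μ_{placebo}| / σ = |14.6 − 10.1| / 6.5 = 0.6923
For power 0.9 need Φ(δ − z_{0.005}) = 0.9, so δ = z_{0.005} + z_{0.10} = 2.576 + 1.282 = 3.857.
(Ignoring the negligible lower-tail rejection probability gives the usual closed-form inversion.)
δ = d·√(n/2) ⇒ n = 2(δ/d)² = 2 × (3.857 / 0.6923)² = 62.09.
Round up to the next whole unit.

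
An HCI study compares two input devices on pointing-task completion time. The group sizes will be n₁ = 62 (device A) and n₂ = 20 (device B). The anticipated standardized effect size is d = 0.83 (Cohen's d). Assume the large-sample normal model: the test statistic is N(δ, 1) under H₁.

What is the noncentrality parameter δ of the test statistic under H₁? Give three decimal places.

δ = d / √(1/n₁ + 1/n₂) = 0.83 / √(1/62 + 1/20) = 3.2276

δ ≈ 3.228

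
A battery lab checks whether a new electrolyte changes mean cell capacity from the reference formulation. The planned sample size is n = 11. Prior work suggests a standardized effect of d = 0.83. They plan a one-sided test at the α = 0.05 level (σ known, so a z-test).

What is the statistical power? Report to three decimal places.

Noncentrality parameter: δ = d·√n = 0.83 × √11 = 2.7528
One-sided α = 0.05 → critical value z_{0.05} = 1.645.
Power = Φ(δ − 1.645) = Φ(1.108) = 0.8661.

Power ≈ 0.866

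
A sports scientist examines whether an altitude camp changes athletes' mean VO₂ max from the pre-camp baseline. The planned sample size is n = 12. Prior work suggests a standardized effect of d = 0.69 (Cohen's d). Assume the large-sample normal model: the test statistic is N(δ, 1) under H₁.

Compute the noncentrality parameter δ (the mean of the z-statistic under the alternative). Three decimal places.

δ ≈ 2.390

The noncentrality parameter scales effect size by the design's sample-size factor: δ = d·√n = 0.69 × √12 = 2.3902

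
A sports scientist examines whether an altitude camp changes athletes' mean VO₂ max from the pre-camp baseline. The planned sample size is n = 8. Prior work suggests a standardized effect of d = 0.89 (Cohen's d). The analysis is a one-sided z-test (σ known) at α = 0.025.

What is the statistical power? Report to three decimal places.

Power ≈ 0.711

Noncentrality parameter: δ = d·√n = 0.89 × √8 = 2.5173
Critical value for a one-sided test at α = 0.025: z_α = 1.960.
Power = Φ(δ − 1.960) = Φ(0.557) = 0.7114.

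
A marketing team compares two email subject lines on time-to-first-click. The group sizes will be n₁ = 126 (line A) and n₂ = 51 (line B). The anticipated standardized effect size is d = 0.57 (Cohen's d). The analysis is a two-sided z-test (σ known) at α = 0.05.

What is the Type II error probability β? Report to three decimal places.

Noncentrality parameter: δ = d / √(1/n₁ + 1/n₂) = 0.57 / √(1/126 + 1/51) = 3.4345
Critical value for a two-sided test at α = 0.05: z_{α/2} = 1.960.
Power = Φ(δ − 1.960) + Φ(−δ − 1.960) = Φ(1.474) + Φ(-5.394) = 0.9298 + 0.0000 = 0.9298.
Type II error: β = 1 − power = 1 − 0.9298 = 0.0702.

β ≈ 0.070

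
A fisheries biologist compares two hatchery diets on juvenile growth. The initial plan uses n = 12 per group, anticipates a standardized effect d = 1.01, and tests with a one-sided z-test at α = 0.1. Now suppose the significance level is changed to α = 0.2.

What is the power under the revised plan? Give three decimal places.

δ = d·√(n/2) = 1.01 × √(12/2) = 2.4740 (unchanged). New critical value: z_{0.2} = 0.842.
Revised power = Φ(δ − 0.842) = Φ(1.632) = 0.9487.

Power ≈ 0.949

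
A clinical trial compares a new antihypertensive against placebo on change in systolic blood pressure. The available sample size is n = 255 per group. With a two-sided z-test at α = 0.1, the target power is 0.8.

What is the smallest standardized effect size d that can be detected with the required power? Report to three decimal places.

Need Φ(δ − 1.645) = 0.8, so δ = 1.645 + 0.842 = 2.486.
(Lower-tail contribution to power is negligible for δ > 0.)
δ = d·√(n/2) ⇒ d = δ/√(n/2) = 2.486/√(255/2) = 0.2202.

d ≈ 0.220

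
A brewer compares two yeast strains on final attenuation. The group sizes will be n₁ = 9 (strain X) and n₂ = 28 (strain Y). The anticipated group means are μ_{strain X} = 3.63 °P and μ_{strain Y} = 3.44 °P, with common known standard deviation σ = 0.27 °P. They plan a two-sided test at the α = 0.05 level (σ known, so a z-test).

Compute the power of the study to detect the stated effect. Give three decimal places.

Power ≈ 0.451

Standardized effect: d = |μ_{strain X} − μ_{strain Y}| / σ = |3.63 − 3.44| / 0.27 = 0.7037
Noncentrality parameter: δ = d / √(1/n₁ + 1/n₂) = 0.7037 / √(1/9 + 1/28) = 1.8365
Two-sided α = 0.05 → critical value z_{0.025} = 1.960.
Power = Φ(δ − 1.960) + Φ(−δ − 1.960) = Φ(-0.123) + Φ(-3.796) = 0.4509 + 0.0001 = 0.4509.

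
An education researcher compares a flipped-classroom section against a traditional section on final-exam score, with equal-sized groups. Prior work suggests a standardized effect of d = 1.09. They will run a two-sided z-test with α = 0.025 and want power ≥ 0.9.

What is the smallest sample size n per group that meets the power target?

For power 0.9 need Φ(δ − z_{0.0125}) = 0.9, so δ = z_{0.0125} + z_{0.10} = 2.241 + 1.282 = 3.523.
(For δ > 0 the lower-tail rejection region contributes negligibly to power, so the one-term inversion is standard.)
δ = d·√(n/2) ⇒ n = 2(δ/d)² = 2 × (3.523 / 1.09)² = 20.89.
Rounding up, n = 21 per group.

n = 21 per group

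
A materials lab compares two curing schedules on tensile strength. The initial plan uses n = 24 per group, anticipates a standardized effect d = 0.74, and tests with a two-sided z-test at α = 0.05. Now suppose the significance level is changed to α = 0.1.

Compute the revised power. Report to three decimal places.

δ = d·√(n/2) = 0.74 × √(24/2) = 2.5634 (unchanged). New critical value: z_{0.05} = 1.645.
Revised power = Φ(δ − 1.645) + Φ(−δ − 1.645) = Φ(0.919) + Φ(-4.208) = 0.8208 + 0.0000 = 0.8209.

Power ≈ 0.821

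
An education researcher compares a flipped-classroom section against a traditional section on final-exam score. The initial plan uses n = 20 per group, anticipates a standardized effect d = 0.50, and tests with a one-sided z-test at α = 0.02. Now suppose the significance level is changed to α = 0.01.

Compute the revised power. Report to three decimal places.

Power ≈ 0.228

δ = d·√(n/2) = 0.50 × √(20/2) = 1.5811 (unchanged). New critical value: z_{0.01} = 2.326.
Revised power = P(Z > 2.326 − δ) = Φ(-0.745) = 0.2281.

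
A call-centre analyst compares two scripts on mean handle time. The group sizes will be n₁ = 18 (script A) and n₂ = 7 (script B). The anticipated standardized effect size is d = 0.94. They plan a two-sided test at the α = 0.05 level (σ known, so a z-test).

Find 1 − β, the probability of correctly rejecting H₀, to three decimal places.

Power ≈ 0.560

Noncentrality parameter: δ = d / √(1/n₁ + 1/n₂) = 0.94 / √(1/18 + 1/7) = 2.1103
Two-sided α = 0.05 → critical value z_{0.025} = 1.960.
Power = Φ(δ − 1.960) + Φ(−δ − 1.960) = Φ(0.150) + Φ(-4.070) = 0.5597 + 0.0000 = 0.5598.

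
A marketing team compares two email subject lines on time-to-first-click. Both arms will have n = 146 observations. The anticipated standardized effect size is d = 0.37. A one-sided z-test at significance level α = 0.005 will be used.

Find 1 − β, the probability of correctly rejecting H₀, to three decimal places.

Noncentrality parameter: λ = d·√(n/2) = 0.37 × √(146/2) = 3.1613
Critical value for a one-sided test at α = 0.005: z_α = 2.576.
Power = P(Z > 2.576 − λ) = Φ(0.585) = 0.7209.

Power ≈ 0.721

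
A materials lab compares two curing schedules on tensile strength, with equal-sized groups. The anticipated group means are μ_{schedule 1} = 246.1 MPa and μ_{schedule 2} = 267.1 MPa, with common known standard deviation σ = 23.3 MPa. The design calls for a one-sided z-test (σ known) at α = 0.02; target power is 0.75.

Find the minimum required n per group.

n = 19 per group

Standardized effect: d = |μ_{schedule 1} − μ_{schedule 2}| / σ = |246.1 − 267.1| / 23.3 = 0.9013
Set Φ(δ − 2.054) = 0.75; then δ − 2.054 = Φ⁻¹(0.75) = 0.674, giving δ = 2.728.
δ = d·√(n/2) ⇒ n = 2(δ/d)² = 2 × (2.728 / 0.9013)² = 18.33.
Rounding up, n = 19 per group.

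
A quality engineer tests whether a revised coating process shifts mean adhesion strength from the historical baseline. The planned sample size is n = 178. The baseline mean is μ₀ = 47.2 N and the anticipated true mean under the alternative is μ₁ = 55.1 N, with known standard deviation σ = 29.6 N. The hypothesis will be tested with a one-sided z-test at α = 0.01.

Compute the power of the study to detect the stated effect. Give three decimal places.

Power ≈ 0.891

Standardized effect: d = |μ₁ − μ₀| / σ = |55.1 − 47.2| / 29.6 = 0.2669
Noncentrality parameter: λ = d·√n = 0.2669 × √178 = 3.5608
Critical value for a one-sided test at α = 0.01: z_α = 2.326.
Power = Φ(λ − 2.326) = Φ(1.234) = 0.8915.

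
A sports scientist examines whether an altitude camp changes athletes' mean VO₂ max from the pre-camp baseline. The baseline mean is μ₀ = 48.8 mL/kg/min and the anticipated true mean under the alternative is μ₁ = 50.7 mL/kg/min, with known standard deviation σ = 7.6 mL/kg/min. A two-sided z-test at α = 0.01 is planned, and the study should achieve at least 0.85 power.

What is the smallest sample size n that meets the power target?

n = 209

Standardized effect: d = |μ₁ − μ₀| / σ = |50.7 − 48.8| / 7.6 = 0.2500
Set Φ(δ − 2.576) = 0.85; then δ − 2.576 = Φ⁻¹(0.85) = 1.036, giving δ = 3.612.
(Ignoring the negligible lower-tail rejection probability gives the usual closed-form inversion.)
δ = d·√n ⇒ n = (δ/d)² = (3.612 / 0.2500)² = 208.78.
Round up to the next whole unit.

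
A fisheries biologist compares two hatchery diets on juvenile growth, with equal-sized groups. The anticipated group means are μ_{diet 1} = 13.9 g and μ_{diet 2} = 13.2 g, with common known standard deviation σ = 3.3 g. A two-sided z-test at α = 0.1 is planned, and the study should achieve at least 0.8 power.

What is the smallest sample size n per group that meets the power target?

n = 275 per group

Standardized effect: d = |μ_{diet 1} − μ_{diet 2}| / σ = |13.9 − 13.2| / 3.3 = 0.2121
Set Φ(δ − 1.645) = 0.8; then δ − 1.645 = Φ⁻¹(0.8) = 0.842, giving δ = 2.486.
(The Φ(−δ − z_{α/2}) term is vanishingly small for δ > 0 and is dropped in the standard sample-size formula.)
δ = d·√(n/2) ⇒ n = 2(δ/d)² = 2 × (2.486 / 0.2121)² = 274.81.
Round up to the next whole unit.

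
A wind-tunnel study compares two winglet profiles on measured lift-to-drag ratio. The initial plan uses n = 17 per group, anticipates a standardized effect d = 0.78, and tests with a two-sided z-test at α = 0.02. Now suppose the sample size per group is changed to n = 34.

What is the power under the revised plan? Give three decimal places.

With n = 34 per group: δ = d·√(n/2) = 0.78 × √(34/2) = 3.2160. Critical value z_{0.01} = 2.326.
Revised power = Φ(δ − 2.326) + Φ(−δ − 2.326) = Φ(0.890) + Φ(-5.542) = 0.8132 + 0.0000 = 0.8132.

Power ≈ 0.813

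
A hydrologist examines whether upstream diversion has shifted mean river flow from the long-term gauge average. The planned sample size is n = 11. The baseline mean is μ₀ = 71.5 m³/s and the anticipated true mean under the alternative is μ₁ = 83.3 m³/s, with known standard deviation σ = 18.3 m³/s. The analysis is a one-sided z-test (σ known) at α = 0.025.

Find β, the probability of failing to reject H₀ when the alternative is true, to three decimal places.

β ≈ 0.429

Standardized effect: d = |μ₁ − μ₀| / σ = |83.3 − 71.5| / 18.3 = 0.6448
Noncentrality parameter: δ = d·√n = 0.6448 × √11 = 2.1386
Critical value for a one-sided test at α = 0.025: z_α = 1.960.
Power = Φ(δ − 1.960) = Φ(0.179) = 0.5709.
Type II error: β = 1 − power = 1 − 0.5709 = 0.4291.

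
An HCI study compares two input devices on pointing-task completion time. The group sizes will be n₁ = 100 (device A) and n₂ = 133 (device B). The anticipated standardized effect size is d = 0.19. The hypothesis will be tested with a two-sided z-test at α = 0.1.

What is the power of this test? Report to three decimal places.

Noncentrality parameter: δ = d / √(1/n₁ + 1/n₂) = 0.19 / √(1/100 + 1/133) = 1.4355
Two-sided α = 0.1 → critical value z_{0.05} = 1.645.
Power = Φ(δ − 1.645) + Φ(−δ − 1.645) = Φ(-0.209) + Φ(-3.080) = 0.4171 + 0.0010 = 0.4181.

Power ≈ 0.418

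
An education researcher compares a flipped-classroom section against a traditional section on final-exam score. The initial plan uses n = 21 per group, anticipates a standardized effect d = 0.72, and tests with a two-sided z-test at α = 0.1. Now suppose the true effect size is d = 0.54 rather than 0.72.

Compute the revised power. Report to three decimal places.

With d = 0.54: δ = d·√(n/2) = 0.54 × √(21/2) = 1.7498. Critical value z_{0.05} = 1.645.
Revised power = Φ(δ − 1.645) + Φ(−δ − 1.645) = Φ(0.105) + Φ(-3.395) = 0.5418 + 0.0003 = 0.5421.

Power ≈ 0.542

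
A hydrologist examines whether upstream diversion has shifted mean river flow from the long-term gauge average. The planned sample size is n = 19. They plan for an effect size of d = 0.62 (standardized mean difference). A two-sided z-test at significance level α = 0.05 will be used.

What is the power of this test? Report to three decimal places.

Power ≈ 0.771

Noncentrality parameter: δ = d·√n = 0.62 × √19 = 2.7025
Two-sided α = 0.05 → critical value z_{0.025} = 1.960.
Power = Φ(δ − 1.960) + Φ(−δ − 1.960) = Φ(0.743) + Φ(-4.662) = 0.7711 + 0.0000 = 0.7711.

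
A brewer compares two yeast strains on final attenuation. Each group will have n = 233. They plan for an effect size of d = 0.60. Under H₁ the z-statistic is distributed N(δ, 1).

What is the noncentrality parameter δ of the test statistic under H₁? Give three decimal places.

δ ≈ 6.476

δ = d·√(n/2) = 0.60 × √(233/2) = 6.4761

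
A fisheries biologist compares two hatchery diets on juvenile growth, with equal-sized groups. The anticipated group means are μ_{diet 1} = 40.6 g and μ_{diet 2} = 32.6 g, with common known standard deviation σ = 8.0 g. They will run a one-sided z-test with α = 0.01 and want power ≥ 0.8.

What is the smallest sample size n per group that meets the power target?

Standardized effect: d = |μ_{diet 1} − μ_{diet 2}| / σ = |40.6 − 32.6| / 8.0 = 1.0000
Set Φ(δ − 2.326) = 0.8; then δ − 2.326 = Φ⁻¹(0.8) = 0.842, giving δ = 3.168.
δ = d·√(n/2) ⇒ n = 2(δ/d)² = 2 × (3.168 / 1.0000)² = 20.07.
Round up to the next whole unit.

n = 21 per group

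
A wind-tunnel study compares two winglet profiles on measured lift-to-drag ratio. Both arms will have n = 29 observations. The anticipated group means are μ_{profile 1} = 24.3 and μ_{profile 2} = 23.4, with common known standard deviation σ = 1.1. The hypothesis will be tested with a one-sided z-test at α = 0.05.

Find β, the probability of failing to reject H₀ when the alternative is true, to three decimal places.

Standardized effect: d = |μ_{profile 1} − μ_{profile 2}| / σ = |24.3 − 23.4| / 1.1 = 0.8182
Noncentrality parameter: δ = d·√(n/2) = 0.8182 × √(29/2) = 3.1155
One-sided α = 0.05 → critical value z_{0.05} = 1.645.
Power = Φ(δ − 1.645) = Φ(1.471) = 0.9293.
Type II error: β = 1 − power = 1 − 0.9293 = 0.0707.

β ≈ 0.071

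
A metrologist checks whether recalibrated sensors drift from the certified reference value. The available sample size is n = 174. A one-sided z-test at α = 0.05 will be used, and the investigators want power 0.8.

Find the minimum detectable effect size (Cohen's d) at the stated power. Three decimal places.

Need Φ(δ − 1.645) = 0.8, so δ = 1.645 + 0.842 = 2.486.
δ = d·√n ⇒ d = δ/√n = 2.486/√174 = 0.1885.

d ≈ 0.188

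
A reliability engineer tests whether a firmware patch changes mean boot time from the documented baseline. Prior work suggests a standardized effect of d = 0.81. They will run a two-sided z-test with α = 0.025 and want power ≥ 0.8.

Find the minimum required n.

For power 0.8 need Φ(δ − z_{0.0125}) = 0.8, so δ = z_{0.0125} + z_{0.20} = 2.241 + 0.842 = 3.083.
(Ignoring the negligible lower-tail rejection probability gives the usual closed-form inversion.)
δ = d·√n ⇒ n = (δ/d)² = (3.083 / 0.81)² = 14.49.
Round up to the next whole unit.

n = 15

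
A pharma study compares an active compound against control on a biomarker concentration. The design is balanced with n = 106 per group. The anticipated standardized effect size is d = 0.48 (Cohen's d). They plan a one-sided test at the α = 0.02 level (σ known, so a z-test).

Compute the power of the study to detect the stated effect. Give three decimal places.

Noncentrality parameter: δ = d·√(n/2) = 0.48 × √(106/2) = 3.4945
One-sided α = 0.02 → critical value z_{0.02} = 2.054.
Power = P(Z > 2.054 − δ) = Φ(1.441) = 0.9252.

Power ≈ 0.925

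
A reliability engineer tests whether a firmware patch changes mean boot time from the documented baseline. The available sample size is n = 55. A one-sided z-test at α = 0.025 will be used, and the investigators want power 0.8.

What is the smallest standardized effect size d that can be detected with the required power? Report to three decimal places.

Need Φ(δ − 1.960) = 0.8, so δ = 1.960 + 0.842 = 2.802.
δ = d·√n ⇒ d = δ/√n = 2.802/√55 = 0.3778.

d ≈ 0.378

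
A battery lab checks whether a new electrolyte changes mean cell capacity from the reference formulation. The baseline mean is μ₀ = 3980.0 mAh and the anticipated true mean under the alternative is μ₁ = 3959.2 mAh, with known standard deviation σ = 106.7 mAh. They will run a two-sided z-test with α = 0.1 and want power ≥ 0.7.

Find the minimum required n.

n = 124

Standardized effect: d = |μ₁ − μ₀| / σ = |3959.2 − 3980.0| / 106.7 = 0.1949
Set Φ(δ − 1.645) = 0.7; then δ − 1.645 = Φ⁻¹(0.7) = 0.524, giving δ = 2.169.
(For δ > 0 the lower-tail rejection region contributes negligibly to power, so the one-term inversion is standard.)
δ = d·√n ⇒ n = (δ/d)² = (2.169 / 0.1949)² = 123.83.
Rounding up, n = 124.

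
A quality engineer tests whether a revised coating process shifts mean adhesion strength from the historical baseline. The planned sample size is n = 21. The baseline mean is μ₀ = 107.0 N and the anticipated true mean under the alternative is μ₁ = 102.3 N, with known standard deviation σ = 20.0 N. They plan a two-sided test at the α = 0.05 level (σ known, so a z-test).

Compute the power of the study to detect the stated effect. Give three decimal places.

Standardized effect: d = |μ₁ − μ₀| / σ = |102.3 − 107.0| / 20.0 = 0.2350
Noncentrality parameter: δ = d·√n = 0.2350 × √21 = 1.0769
Two-sided α = 0.05 → critical value z_{0.025} = 1.960.
Power = Φ(δ − 1.960) + Φ(−δ − 1.960) = Φ(-0.883) + Φ(-3.037) = 0.1886 + 0.0012 = 0.1898.

Power ≈ 0.190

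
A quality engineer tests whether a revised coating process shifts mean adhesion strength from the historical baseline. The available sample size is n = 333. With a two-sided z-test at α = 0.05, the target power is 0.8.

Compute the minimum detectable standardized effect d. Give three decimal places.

Need Φ(δ − 1.960) = 0.8, so δ = 1.960 + 0.842 = 2.802.
(The second rejection-region term Φ(−δ − z_{α/2}) is negligible and dropped.)
δ = d·√n ⇒ d = δ/√n = 2.802/√333 = 0.1535.

d ≈ 0.154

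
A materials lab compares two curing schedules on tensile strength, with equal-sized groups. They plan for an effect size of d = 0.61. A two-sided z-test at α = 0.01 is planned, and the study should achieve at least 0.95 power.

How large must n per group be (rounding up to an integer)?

n = 96 per group

Set Φ(δ − 2.576) = 0.95; then δ − 2.576 = Φ⁻¹(0.95) = 1.645, giving δ = 4.221.
(Ignoring the negligible lower-tail rejection probability gives the usual closed-form inversion.)
δ = d·√(n/2) ⇒ n = 2(δ/d)² = 2 × (4.221 / 0.61)² = 95.75.
Rounding up, n = 96 per group.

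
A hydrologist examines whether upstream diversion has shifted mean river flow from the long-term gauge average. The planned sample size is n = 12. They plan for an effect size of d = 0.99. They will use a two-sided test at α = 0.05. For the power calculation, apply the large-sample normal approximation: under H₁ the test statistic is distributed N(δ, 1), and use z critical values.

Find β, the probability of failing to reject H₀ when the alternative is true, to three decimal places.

β ≈ 0.071

Noncentrality parameter: λ = d·√n = 0.99 × √12 = 3.4295
Critical value for a two-sided test at α = 0.05: z_{α/2} = 1.960.
Power = Φ(λ − 1.960) + Φ(−λ − 1.960) = Φ(1.469) + Φ(-5.389) = 0.9292 + 0.0000 = 0.9292.
Type II error: β = 1 − power = 1 − 0.9292 = 0.0708.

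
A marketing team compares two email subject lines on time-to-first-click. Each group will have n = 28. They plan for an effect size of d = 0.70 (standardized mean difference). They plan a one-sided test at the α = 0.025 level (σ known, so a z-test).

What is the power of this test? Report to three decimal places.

Power ≈ 0.745

Noncentrality parameter: δ = d·√(n/2) = 0.70 × √(28/2) = 2.6192
Critical value for a one-sided test at α = 0.025: z_α = 1.960.
Power = P(Z > 1.960 − δ) = Φ(0.659) = 0.7451.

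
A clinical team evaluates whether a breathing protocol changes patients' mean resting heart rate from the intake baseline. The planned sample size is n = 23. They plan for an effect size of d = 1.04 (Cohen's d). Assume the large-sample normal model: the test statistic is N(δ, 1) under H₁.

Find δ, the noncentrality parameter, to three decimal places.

The noncentrality parameter scales effect size by the design's sample-size factor: δ = d·√n = 1.04 × √23 = 4.9877

δ ≈ 4.988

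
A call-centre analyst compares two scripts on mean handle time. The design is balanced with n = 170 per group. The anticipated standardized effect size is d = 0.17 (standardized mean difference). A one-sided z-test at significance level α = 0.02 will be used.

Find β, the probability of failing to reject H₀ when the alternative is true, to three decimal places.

Noncentrality parameter: δ = d·√(n/2) = 0.17 × √(170/2) = 1.5673
One-sided α = 0.02 → critical value z_{0.02} = 2.054.
Power = Φ(δ − 2.054) = Φ(-0.486) = 0.3133.
Type II error: β = 1 − power = 1 − 0.3133 = 0.6867.

β ≈ 0.687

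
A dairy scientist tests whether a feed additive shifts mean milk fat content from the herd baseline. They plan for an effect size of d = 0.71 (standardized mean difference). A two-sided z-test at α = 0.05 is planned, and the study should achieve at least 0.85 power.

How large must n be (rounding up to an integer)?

n = 18

For power 0.85 need Φ(δ − z_{0.025}) = 0.85, so δ = z_{0.025} + z_{0.15} = 1.960 + 1.036 = 2.996.
(For δ > 0 the lower-tail rejection region contributes negligibly to power, so the one-term inversion is standard.)
δ = d·√n ⇒ n = (δ/d)² = (2.996 / 0.71)² = 17.81.
Rounding up, n = 18.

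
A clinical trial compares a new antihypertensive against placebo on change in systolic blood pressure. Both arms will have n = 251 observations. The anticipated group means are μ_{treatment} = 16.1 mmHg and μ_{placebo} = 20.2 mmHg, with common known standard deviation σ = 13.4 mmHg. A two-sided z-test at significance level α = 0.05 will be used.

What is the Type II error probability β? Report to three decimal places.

Standardized effect: d = |μ_{treatment} − μ_{placebo}| / σ = |16.1 − 20.2| / 13.4 = 0.3060
Noncentrality parameter: δ = d·√(n/2) = 0.3060 × √(251/2) = 3.4277
Two-sided α = 0.05 → critical value z_{0.025} = 1.960.
Power = Φ(δ − 1.960) + Φ(−δ − 1.960) = Φ(1.468) + Φ(-5.388) = 0.9289 + 0.0000 = 0.9289.
Type II error: β = 1 − power = 1 − 0.9289 = 0.0711.

β ≈ 0.071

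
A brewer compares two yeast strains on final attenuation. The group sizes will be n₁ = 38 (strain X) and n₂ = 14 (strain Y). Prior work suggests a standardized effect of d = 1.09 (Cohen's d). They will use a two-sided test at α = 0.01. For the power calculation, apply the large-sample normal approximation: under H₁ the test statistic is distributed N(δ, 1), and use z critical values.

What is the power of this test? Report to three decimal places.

Power ≈ 0.819

Noncentrality parameter: δ = d / √(1/n₁ + 1/n₂) = 1.09 / √(1/38 + 1/14) = 3.4864
Two-sided α = 0.01 → critical value z_{0.005} = 2.576.
Power = Φ(δ − 2.576) + Φ(−δ − 2.576) = Φ(0.911) + Φ(-6.062) = 0.8187 + 0.0000 = 0.8187.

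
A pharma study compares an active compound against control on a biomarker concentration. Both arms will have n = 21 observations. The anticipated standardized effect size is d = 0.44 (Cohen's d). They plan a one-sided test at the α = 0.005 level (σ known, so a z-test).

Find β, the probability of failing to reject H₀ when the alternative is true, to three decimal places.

β ≈ 0.875

Noncentrality parameter: δ = d·√(n/2) = 0.44 × √(21/2) = 1.4258
One-sided α = 0.005 → critical value z_{0.005} = 2.576.
Power = P(Z > 2.576 − δ) = Φ(-1.150) = 0.1251.
Type II error: β = 1 − power = 1 − 0.1251 = 0.8749.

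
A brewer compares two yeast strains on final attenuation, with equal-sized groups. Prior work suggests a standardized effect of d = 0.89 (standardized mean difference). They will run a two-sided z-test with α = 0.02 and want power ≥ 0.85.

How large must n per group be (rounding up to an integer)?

n = 29 per group

For power 0.85 need Φ(δ − z_{0.01}) = 0.85, so δ = z_{0.01} + z_{0.15} = 2.326 + 1.036 = 3.363.
(The Φ(−δ − z_{α/2}) term is vanishingly small for δ > 0 and is dropped in the standard sample-size formula.)
δ = d·√(n/2) ⇒ n = 2(δ/d)² = 2 × (3.363 / 0.89)² = 28.55.
Rounding up, n = 29 per group.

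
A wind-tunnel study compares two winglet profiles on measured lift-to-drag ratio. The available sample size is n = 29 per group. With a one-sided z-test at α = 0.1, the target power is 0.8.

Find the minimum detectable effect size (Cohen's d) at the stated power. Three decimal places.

d ≈ 0.558

Need Φ(δ − 1.282) = 0.8, so δ = 1.282 + 0.842 = 2.123.
δ = d·√(n/2) ⇒ d = δ/√(n/2) = 2.123/√(29/2) = 0.5576.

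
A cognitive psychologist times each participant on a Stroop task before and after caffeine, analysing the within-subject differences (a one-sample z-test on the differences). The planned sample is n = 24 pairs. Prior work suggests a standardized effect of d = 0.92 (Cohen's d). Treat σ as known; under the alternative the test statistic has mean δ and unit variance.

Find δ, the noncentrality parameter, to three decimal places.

δ ≈ 4.507

The noncentrality parameter scales effect size by the design's sample-size factor: δ = d·√n = 0.92 × √24 = 4.5071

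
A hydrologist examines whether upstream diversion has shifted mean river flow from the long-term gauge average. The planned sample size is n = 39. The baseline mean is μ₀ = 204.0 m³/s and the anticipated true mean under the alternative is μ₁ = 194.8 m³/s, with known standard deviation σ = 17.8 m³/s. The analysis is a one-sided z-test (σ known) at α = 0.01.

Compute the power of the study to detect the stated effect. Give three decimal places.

Power ≈ 0.816

Standardized effect: d = |μ₁ − μ₀| / σ = |194.8 − 204.0| / 17.8 = 0.5169
Noncentrality parameter: δ = d·√n = 0.5169 × √39 = 3.2278
One-sided α = 0.01 → critical value z_{0.01} = 2.326.
Power = P(Z > 2.326 − δ) = Φ(0.901) = 0.8163.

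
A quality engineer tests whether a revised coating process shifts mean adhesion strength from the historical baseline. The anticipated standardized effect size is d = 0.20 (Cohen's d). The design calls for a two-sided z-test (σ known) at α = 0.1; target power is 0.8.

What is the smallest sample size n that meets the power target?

For power 0.8 need Φ(δ − z_{0.05}) = 0.8, so δ = z_{0.05} + z_{0.20} = 1.645 + 0.842 = 2.486.
(The Φ(−δ − z_{α/2}) term is vanishingly small for δ > 0 and is dropped in the standard sample-size formula.)
δ = d·√n ⇒ n = (δ/d)² = (2.486 / 0.20)² = 154.56.
Rounding up, n = 155.

n = 155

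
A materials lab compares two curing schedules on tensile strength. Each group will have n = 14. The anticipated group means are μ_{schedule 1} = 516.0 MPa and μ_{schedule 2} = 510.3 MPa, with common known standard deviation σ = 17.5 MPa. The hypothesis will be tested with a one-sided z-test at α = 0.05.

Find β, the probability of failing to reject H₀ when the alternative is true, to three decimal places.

β ≈ 0.783

Standardized effect: d = |μ_{schedule 1} − μ_{schedule 2}| / σ = |516.0 − 510.3| / 17.5 = 0.3257
Noncentrality parameter: δ = d·√(n/2) = 0.3257 × √(14/2) = 0.8618
Critical value for a one-sided test at α = 0.05: z_α = 1.645.
Power = P(Z > 1.645 − δ) = Φ(-0.783) = 0.2168.
Type II error: β = 1 − power = 1 − 0.2168 = 0.7832.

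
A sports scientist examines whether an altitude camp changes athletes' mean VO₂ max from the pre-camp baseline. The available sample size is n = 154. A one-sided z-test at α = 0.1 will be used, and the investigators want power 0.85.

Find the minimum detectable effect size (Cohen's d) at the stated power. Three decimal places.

Need Φ(δ − 1.282) = 0.85, so δ = 1.282 + 1.036 = 2.318.
δ = d·√n ⇒ d = δ/√n = 2.318/√154 = 0.1868.

d ≈ 0.187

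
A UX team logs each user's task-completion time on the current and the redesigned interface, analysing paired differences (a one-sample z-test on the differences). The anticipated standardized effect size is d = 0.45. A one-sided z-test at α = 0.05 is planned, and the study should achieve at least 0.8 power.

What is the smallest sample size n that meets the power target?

n = 31

For power 0.8 need Φ(δ − z_{0.05}) = 0.8, so δ = z_{0.05} + z_{0.20} = 1.645 + 0.842 = 2.486.
δ = d·√n ⇒ n = (δ/d)² = (2.486 / 0.45)² = 30.53.
Rounding up, n = 31.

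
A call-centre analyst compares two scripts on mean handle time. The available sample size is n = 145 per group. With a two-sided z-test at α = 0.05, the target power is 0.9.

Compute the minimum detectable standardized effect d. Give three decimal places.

d ≈ 0.381

Required noncentrality: δ = z_{0.025} + z_{0.10} = 1.960 + 1.282 = 3.242.
(The second rejection-region term Φ(−δ − z_{α/2}) is negligible and dropped.)
δ = d·√(n/2) ⇒ d = δ/√(n/2) = 3.242/√(145/2) = 0.3807.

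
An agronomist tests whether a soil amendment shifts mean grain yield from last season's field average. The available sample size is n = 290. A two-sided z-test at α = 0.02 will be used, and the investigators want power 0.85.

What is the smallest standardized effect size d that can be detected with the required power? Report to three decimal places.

Required noncentrality: δ = z_{0.01} + z_{0.15} = 2.326 + 1.036 = 3.363.
(The second rejection-region term Φ(−δ − z_{α/2}) is negligible and dropped.)
δ = d·√n ⇒ d = δ/√n = 3.363/√290 = 0.1975.

d ≈ 0.197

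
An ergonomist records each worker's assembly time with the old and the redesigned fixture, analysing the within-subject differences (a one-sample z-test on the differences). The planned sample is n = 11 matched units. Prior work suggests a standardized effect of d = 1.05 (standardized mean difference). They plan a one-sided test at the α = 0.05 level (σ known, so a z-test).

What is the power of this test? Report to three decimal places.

Power ≈ 0.967

Noncentrality parameter: δ = d·√n = 1.05 × √11 = 3.4825
One-sided α = 0.05 → critical value z_{0.05} = 1.645.
Power = Φ(δ − 1.645) = Φ(1.838) = 0.9669.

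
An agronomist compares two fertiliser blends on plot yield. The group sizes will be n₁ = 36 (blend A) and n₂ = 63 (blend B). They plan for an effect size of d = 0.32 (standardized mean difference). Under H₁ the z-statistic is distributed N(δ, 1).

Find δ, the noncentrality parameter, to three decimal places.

δ ≈ 1.532

The noncentrality parameter scales effect size by the design's sample-size factor: δ = d / √(1/n₁ + 1/n₂) = 0.32 / √(1/36 + 1/63) = 1.5316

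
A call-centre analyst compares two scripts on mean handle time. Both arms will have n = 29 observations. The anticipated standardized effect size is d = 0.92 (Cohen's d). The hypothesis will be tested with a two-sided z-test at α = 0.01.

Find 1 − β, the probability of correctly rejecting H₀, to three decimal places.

Noncentrality parameter: δ = d·√(n/2) = 0.92 × √(29/2) = 3.5033
Two-sided α = 0.01 → critical value z_{0.005} = 2.576.
Power = Φ(δ − 2.576) + Φ(−δ − 2.576) = Φ(0.927) + Φ(-6.079) = 0.8231 + 0.0000 = 0.8231.

Power ≈ 0.823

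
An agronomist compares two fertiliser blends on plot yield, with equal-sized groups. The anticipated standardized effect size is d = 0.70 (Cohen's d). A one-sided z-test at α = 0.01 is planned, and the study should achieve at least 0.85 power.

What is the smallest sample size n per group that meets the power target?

n = 47 per group

Set Φ(δ − 2.326) = 0.85; then δ − 2.326 = Φ⁻¹(0.85) = 1.036, giving δ = 3.363.
δ = d·√(n/2) ⇒ n = 2(δ/d)² = 2 × (3.363 / 0.70)² = 46.16.
Rounding up, n = 47 per group.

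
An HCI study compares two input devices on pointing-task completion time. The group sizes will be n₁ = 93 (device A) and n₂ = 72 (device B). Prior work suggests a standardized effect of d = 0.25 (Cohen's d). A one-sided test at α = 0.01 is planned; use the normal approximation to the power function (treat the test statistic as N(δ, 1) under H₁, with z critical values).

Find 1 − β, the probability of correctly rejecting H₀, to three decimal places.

Noncentrality parameter: δ = d / √(1/n₁ + 1/n₂) = 0.25 / √(1/93 + 1/72) = 1.5926
One-sided α = 0.01 → critical value z_{0.01} = 2.326.
Power = Φ(δ − 2.326) = Φ(-0.734) = 0.2316.

Power ≈ 0.232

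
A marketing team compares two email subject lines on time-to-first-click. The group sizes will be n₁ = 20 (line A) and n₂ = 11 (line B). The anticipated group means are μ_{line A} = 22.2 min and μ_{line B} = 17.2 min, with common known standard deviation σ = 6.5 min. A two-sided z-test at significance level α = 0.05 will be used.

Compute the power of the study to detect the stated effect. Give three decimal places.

Power ≈ 0.536

Standardized effect: d = |μ_{line A} − μ_{line B}| / σ = |22.2 − 17.2| / 6.5 = 0.7692
Noncentrality parameter: δ = d / √(1/n₁ + 1/n₂) = 0.7692 / √(1/20 + 1/11) = 2.0492
Critical value for a two-sided test at α = 0.05: z_{α/2} = 1.960.
Power = Φ(δ − 1.960) + Φ(−δ − 1.960) = Φ(0.089) + Φ(-4.009) = 0.5356 + 0.0000 = 0.5356.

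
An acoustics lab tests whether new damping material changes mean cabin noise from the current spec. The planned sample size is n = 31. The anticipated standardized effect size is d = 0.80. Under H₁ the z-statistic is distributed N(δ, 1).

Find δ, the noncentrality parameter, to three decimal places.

δ ≈ 4.454

The noncentrality parameter scales effect size by the design's sample-size factor: δ = d·√n = 0.80 × √31 = 4.4542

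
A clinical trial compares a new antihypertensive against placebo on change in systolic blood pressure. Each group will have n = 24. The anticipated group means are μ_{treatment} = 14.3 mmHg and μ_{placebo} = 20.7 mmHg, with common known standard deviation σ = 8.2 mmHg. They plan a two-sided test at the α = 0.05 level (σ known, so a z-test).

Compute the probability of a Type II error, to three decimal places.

Standardized effect: d = |μ_{treatment} − μ_{placebo}| / σ = |14.3 − 20.7| / 8.2 = 0.7805
Noncentrality parameter: δ = d·√(n/2) = 0.7805 × √(24/2) = 2.7037
Two-sided α = 0.05 → critical value z_{0.025} = 1.960.
Power = Φ(δ − 1.960) + Φ(−δ − 1.960) = Φ(0.744) + Φ(-4.664) = 0.7715 + 0.0000 = 0.7715.
Type II error: β = 1 − power = 1 − 0.7715 = 0.2285.

β ≈ 0.229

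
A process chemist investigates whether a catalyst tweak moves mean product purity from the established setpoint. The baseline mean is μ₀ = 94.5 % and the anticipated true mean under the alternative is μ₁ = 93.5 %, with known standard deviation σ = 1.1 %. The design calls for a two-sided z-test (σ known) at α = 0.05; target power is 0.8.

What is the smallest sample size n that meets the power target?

n = 10

Standardized effect: d = |μ₁ − μ₀| / σ = |93.5 − 94.5| / 1.1 = 0.9091
Set Φ(δ − 1.960) = 0.8; then δ − 1.960 = Φ⁻¹(0.8) = 0.842, giving δ = 2.802.
(The Φ(−δ − z_{α/2}) term is vanishingly small for δ > 0 and is dropped in the standard sample-size formula.)
δ = d·√n ⇒ n = (δ/d)² = (2.802 / 0.9091)² = 9.50.
Rounding up, n = 10.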